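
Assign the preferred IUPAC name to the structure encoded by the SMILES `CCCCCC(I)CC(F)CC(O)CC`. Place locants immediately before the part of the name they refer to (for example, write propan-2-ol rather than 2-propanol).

5-fluoro-7-iodododecan-3-ol

The longest carbon chain that includes the –OH group has 12 carbons, so the parent hydride is dodecane.
The highest-priority functional group is an alcohol (–OH), so the name ends in -ol.
Choose the numbering such that numbering from this end puts the hydroxyl group at C-3 rather than C-10.
With this numbering: the hydroxyl at C-3; a fluoro group at C-5; an iodo group at C-7.
The substituents are ordered alphabetically, ignoring any di-/tri- multipliers.
Assembling the pieces gives 5-fluoro-7-iodododecan-3-ol.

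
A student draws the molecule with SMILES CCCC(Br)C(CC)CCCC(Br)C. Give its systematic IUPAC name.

The longest carbon chain is 10 atoms: the parent is decane.
The numbering direction is chosen so that the substituent locant set {2,6,7} is lower than {4,5,9} at the first point of difference.
That gives bromo groups at C-2 and C-7; an ethyl group at C-6.
The substituents are ordered alphabetically, ignoring any di-/tri- multipliers.
Assembling the pieces gives 2,7-dibromo-6-ethyldecane.

2,7-dibromo-6-ethyldecane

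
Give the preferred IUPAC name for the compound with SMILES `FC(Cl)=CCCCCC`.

1-chloro-1-fluorohept-1-ene

The longest chain bearing the multiple bond is 7 carbons long (heptane).
A C=C double bond in the chain gives the infix -ene-.
Number the chain so that numbering from this end puts the double bond at C-1 rather than C-6.
This places the double bond between C-1 and C-2; a chloro group at C-1; a fluoro group at C-1.
The substituents are ordered alphabetically, ignoring any di-/tri- multipliers.
Assembling the pieces gives 1-chloro-1-fluorohept-1-ene.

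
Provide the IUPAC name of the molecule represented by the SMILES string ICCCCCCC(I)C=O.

2,8-diiodooctanal

The longest chain bearing the –CHO group is 8 carbons long (octane).
The highest-priority functional group is an aldehyde (terminal –CHO), so the name ends in -al.
Choose the numbering such that the aldehyde carbon is C-1 by definition.
That gives iodo groups at C-2 and C-8.
Putting it together: 2,8-diiodooctanal.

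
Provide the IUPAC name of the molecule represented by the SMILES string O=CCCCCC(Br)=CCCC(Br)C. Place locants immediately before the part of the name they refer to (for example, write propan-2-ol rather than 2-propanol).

The longest chain bearing the –CHO group and the multiple bond is 11 carbons long (undecane).
An aldehyde (terminal –CHO) is the principal characteristic group, giving the suffix -al.
The chain contains a C=C double bond, so the unsaturation ending is -ene.
The numbering direction is chosen so that the aldehyde carbon is C-1 by definition.
With this numbering: the double bond between C-6 and C-7; bromo groups at C-6 and C-10.
Assembling the pieces gives 6,10-dibromoundec-6-enal.

6,10-dibromoundec-6-enal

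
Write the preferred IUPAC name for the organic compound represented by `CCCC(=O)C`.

pentan-2-one

Counting along the main chain through the carbonyl gives 5 carbons: the parent is pentane.
The highest-priority functional group is a ketone (C=O on an internal carbon), so the name ends in -one.
Choose the numbering such that numbering from this end puts the carbonyl group at C-2 rather than C-4.
This places the carbonyl at C-2.
Putting it together: pentan-2-one.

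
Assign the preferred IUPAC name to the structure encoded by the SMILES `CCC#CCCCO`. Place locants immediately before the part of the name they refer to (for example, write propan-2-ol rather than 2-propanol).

hept-4-yn-1-ol

Counting along the main chain through the –OH group and the multiple bond gives 7 carbons: the parent is heptane.
An alcohol (–OH) is the principal characteristic group, giving the suffix -ol.
There is one C≡C triple bond, indicated by the ending -yne.
Choose the numbering such that numbering from this end puts the hydroxyl group at C-1 rather than C-7.
This places the hydroxyl at C-1; the triple bond between C-4 and C-5.
The name is hept-4-yn-1-ol.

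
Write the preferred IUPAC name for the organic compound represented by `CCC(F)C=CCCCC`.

3-fluoronon-4-ene

Counting along the main chain through the multiple bond gives 9 carbons: the parent is nonane.
There is one C=C double bond, indicated by the ending -ene.
Choose the numbering such that numbering from this end puts the double bond at C-4 rather than C-5.
With this numbering: the double bond between C-4 and C-5; a fluoro group at C-3.
The name is 3-fluoronon-4-ene.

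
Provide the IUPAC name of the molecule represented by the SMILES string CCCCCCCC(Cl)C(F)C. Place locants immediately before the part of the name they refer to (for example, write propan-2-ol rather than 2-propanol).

The parent chain contains 10 carbons (decane).
Choose the numbering such that the substituent locant set {2,3} is lower than {8,9} at the first point of difference.
This places a chloro group at C-3; a fluoro group at C-2.
The substituents are ordered alphabetically, ignoring any di-/tri- multipliers.
Putting it together: 3-chloro-2-fluorodecane.

3-chloro-2-fluorodecane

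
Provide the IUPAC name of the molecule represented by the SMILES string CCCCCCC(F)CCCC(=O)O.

The longest chain bearing the –COOH group is 11 carbons long (undecane).
A carboxylic acid (terminal –COOH) is the principal characteristic group, giving the suffix -oic acid.
The numbering direction is chosen so that the carboxylic acid carbon is C-1 by definition.
This places a fluoro group at C-5.
Assembling the pieces gives 5-fluoroundecanoic acid.

5-fluoroundecanoic acid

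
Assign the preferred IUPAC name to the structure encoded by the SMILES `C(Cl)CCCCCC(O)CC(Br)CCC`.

4-bromo-12-chlorododecan-6-ol

The longest carbon chain that includes the –OH group has 12 carbons, so the parent hydride is dodecane.
The principal characteristic group is an alcohol (–OH), named with the suffix -ol.
Choose the numbering such that numbering from this end puts the hydroxyl group at C-6 rather than C-7.
That gives the hydroxyl at C-6; a bromo group at C-4; a chloro group at C-12.
Substituent prefixes are cited in alphabetical order (multiplying prefixes like di-/tri- are ignored for ordering).
Assembling the pieces gives 4-bromo-12-chlorododecan-6-ol.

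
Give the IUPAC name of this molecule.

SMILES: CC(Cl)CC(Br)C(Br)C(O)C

3,4-dibromo-6-chloroheptan-2-ol

Counting along the main chain through the –OH group gives 7 carbons: the parent is heptane.
The highest-priority functional group is an alcohol (–OH), so the name ends in -ol.
The numbering direction is chosen so that numbering from this end puts the hydroxyl group at C-2 rather than C-6.
This places the hydroxyl at C-2; bromo groups at C-3 and C-4; a chloro group at C-6.
Substituent prefixes are cited in alphabetical order (multiplying prefixes like di-/tri- are ignored for ordering).
Putting it together: 3,4-dibromo-6-chloroheptan-2-ol.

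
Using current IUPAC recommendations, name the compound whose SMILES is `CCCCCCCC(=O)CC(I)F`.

The longest carbon chain that includes the carbonyl has 10 carbons, so the parent hydride is decane.
The highest-priority functional group is a ketone (C=O on an internal carbon), so the name ends in -one.
Choose the numbering such that numbering from this end puts the carbonyl group at C-3 rather than C-8.
With this numbering: the carbonyl at C-3; a fluoro group at C-1; an iodo group at C-1.
Substituent prefixes are cited in alphabetical order (multiplying prefixes like di-/tri- are ignored for ordering).
Putting it together: 1-fluoro-1-iododecan-3-one.

1-fluoro-1-iododecan-3-one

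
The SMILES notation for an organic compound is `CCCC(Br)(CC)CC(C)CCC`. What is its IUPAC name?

4-bromo-4-ethyl-6-methylnonane

The parent chain contains 9 carbons (nonane).
The numbering direction is chosen so that the substituent locant set {4,4,6} is lower than {4,6,6} at the first point of difference.
With this numbering: a bromo group at C-4; an ethyl group at C-4; a methyl group at C-6.
Prefixes are listed alphabetically: bromo, ethyl, methyl.
Assembling the pieces gives 4-bromo-4-ethyl-6-methylnonane.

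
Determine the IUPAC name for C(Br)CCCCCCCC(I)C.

The longest continuous carbon chain has 10 atoms, so the parent hydride is decane.
Choose the numbering such that the substituent locant set {1,9} is lower than {2,10} at the first point of difference.
With this numbering: a bromo group at C-1; an iodo group at C-9.
The substituents are ordered alphabetically, ignoring any di-/tri- multipliers.
The name is 1-bromo-9-iododecane.

1-bromo-9-iododecane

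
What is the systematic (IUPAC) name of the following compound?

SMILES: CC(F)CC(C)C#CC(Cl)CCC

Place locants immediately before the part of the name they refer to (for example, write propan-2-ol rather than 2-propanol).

Counting along the main chain through the multiple bond gives 10 carbons: the parent is decane.
A C≡C triple bond in the chain gives the infix -yne-.
Number the chain so that the substituent locant set {2,4,7} is lower than {4,7,9} at the first point of difference.
With this numbering: the triple bond between C-5 and C-6; a chloro group at C-7; a fluoro group at C-2; a methyl group at C-4.
The substituents are ordered alphabetically, ignoring any di-/tri- multipliers.
Assembling the pieces gives 7-chloro-2-fluoro-4-methyldec-5-yne.

7-chloro-2-fluoro-4-methyldec-5-yne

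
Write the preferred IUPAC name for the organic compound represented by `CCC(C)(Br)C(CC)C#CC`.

5-bromo-4-ethyl-5-methylhept-2-yne

Counting along the main chain through the multiple bond gives 7 carbons: the parent is heptane.
A C≡C triple bond in the chain gives the infix -yne-.
Choose the numbering such that numbering from this end puts the triple bond at C-2 rather than C-5.
That gives the triple bond between C-2 and C-3; a bromo group at C-5; an ethyl group at C-4; a methyl group at C-5.
The substituents are ordered alphabetically, ignoring any di-/tri- multipliers.
The name is 5-bromo-4-ethyl-5-methylhept-2-yne.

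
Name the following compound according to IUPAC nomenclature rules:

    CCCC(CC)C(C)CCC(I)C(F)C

7-ethyl-2-fluoro-3-iodo-6-methyldecane

The parent chain contains 10 carbons (decane).
Choose the numbering such that the substituent locant set {2,3,6,7} is lower than {4,5,8,9} at the first point of difference.
This places an ethyl group at C-7; a fluoro group at C-2; an iodo group at C-3; a methyl group at C-6.
Substituent prefixes are cited in alphabetical order (multiplying prefixes like di-/tri- are ignored for ordering).
Putting it together: 7-ethyl-2-fluoro-3-iodo-6-methyldecane.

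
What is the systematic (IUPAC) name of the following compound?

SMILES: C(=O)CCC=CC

hex-4-enal

The longest carbon chain that includes the –CHO group and the multiple bond has 6 carbons, so the parent hydride is hexane.
The highest-priority functional group is an aldehyde (terminal –CHO), so the name ends in -al.
There is one C=C double bond, indicated by the ending -ene.
Number the chain so that the aldehyde carbon is C-1 by definition.
This places the double bond between C-4 and C-5.
The name is hex-4-enal.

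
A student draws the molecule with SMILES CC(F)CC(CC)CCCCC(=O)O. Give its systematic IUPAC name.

6-ethyl-8-fluorononanoic acid

The longest carbon chain that includes the –COOH group has 9 carbons, so the parent hydride is nonane.
The highest-priority functional group is a carboxylic acid (terminal –COOH), so the name ends in -oic acid.
The numbering direction is chosen so that the carboxylic acid carbon is C-1 by definition.
That gives an ethyl group at C-6; a fluoro group at C-8.
Prefixes are listed alphabetically: ethyl, fluoro.
Assembling the pieces gives 6-ethyl-8-fluorononanoic acid.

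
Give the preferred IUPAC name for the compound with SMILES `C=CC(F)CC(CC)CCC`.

5-ethyl-3-fluorooct-1-ene

The longest carbon chain that includes the multiple bond has 8 carbons, so the parent hydride is octane.
A C=C double bond in the chain gives the infix -ene-.
Choose the numbering such that numbering from this end puts the double bond at C-1 rather than C-7.
This places the double bond between C-1 and C-2; an ethyl group at C-5; a fluoro group at C-3.
Prefixes are listed alphabetically: ethyl, fluoro.
Assembling the pieces gives 5-ethyl-3-fluorooct-1-ene.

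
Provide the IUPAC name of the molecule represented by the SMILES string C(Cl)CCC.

The longest carbon chain is 4 atoms: the parent is butane.
Choose the numbering such that the substituent locant set {1} is lower than {4} at the first point of difference.
With this numbering: a chloro group at C-1.
Assembling the pieces gives 1-chlorobutane.

1-chlorobutane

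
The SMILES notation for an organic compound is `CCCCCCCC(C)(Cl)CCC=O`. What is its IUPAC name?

The longest chain bearing the –CHO group is 11 carbons long (undecane).
An aldehyde (terminal –CHO) is the principal characteristic group, giving the suffix -al.
Number the chain so that the aldehyde carbon is C-1 by definition.
With this numbering: a chloro group at C-4; a methyl group at C-4.
The substituents are ordered alphabetically, ignoring any di-/tri- multipliers.
Putting it together: 4-chloro-4-methylundecanal.

4-chloro-4-methylundecanal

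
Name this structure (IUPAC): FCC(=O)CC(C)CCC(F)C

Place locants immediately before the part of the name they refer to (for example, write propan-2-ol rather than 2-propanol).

The longest chain bearing the carbonyl is 8 carbons long (octane).
The principal characteristic group is a ketone (C=O on an internal carbon), named with the suffix -one.
Number the chain so that numbering from this end puts the carbonyl group at C-2 rather than C-7.
That gives the carbonyl at C-2; fluoro groups at C-1 and C-7; a methyl group at C-4.
Substituent prefixes are cited in alphabetical order (multiplying prefixes like di-/tri- are ignored for ordering).
Assembling the pieces gives 1,7-difluoro-4-methyloctan-2-one.

1,7-difluoro-4-methyloctan-2-one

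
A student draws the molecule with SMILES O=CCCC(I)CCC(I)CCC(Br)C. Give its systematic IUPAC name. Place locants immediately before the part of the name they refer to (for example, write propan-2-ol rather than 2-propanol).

The longest chain bearing the –CHO group is 11 carbons long (undecane).
An aldehyde (terminal –CHO) is the principal characteristic group, giving the suffix -al.
Number the chain so that the aldehyde carbon is C-1 by definition.
With this numbering: a bromo group at C-10; iodo groups at C-4 and C-7.
The substituents are ordered alphabetically, ignoring any di-/tri- multipliers.
Assembling the pieces gives 10-bromo-4,7-diiodoundecanal.

10-bromo-4,7-diiodoundecanal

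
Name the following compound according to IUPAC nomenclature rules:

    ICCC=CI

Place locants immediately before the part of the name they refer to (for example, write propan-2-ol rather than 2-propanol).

1,4-diiodobut-1-ene

The longest chain bearing the multiple bond is 4 carbons long (butane).
The chain contains a C=C double bond, so the unsaturation ending is -ene.
Number the chain so that numbering from this end puts the double bond at C-1 rather than C-3.
This places the double bond between C-1 and C-2; iodo groups at C-1 and C-4.
Assembling the pieces gives 1,4-diiodobut-1-ene.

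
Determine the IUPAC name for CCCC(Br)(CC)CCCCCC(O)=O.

7-bromo-7-ethyldecanoic acid

The longest carbon chain that includes the –COOH group has 10 carbons, so the parent hydride is decane.
A carboxylic acid (terminal –COOH) is the principal characteristic group, giving the suffix -oic acid.
Number the chain so that the carboxylic acid carbon is C-1 by definition.
With this numbering: a bromo group at C-7; an ethyl group at C-7.
Substituent prefixes are cited in alphabetical order (multiplying prefixes like di-/tri- are ignored for ordering).
The name is 7-bromo-7-ethyldecanoic acid.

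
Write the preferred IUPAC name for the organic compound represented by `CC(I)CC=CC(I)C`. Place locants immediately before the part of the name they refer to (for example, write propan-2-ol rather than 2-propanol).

2,6-diiodohept-3-ene

Counting along the main chain through the multiple bond gives 7 carbons: the parent is heptane.
There is one C=C double bond, indicated by the ending -ene.
Choose the numbering such that numbering from this end puts the double bond at C-3 rather than C-4.
With this numbering: the double bond between C-3 and C-4; iodo groups at C-2 and C-6.
The name is 2,6-diiodohept-3-ene.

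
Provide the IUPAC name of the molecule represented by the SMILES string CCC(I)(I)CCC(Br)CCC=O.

The longest chain bearing the –CHO group is 9 carbons long (nonane).
An aldehyde (terminal –CHO) is the principal characteristic group, giving the suffix -al.
Choose the numbering such that the aldehyde carbon is C-1 by definition.
This places a bromo group at C-4; two iodo groups at C-7.
Prefixes are listed alphabetically: bromo, iodo.
Putting it together: 4-bromo-7,7-diiodononanal.

4-bromo-7,7-diiodononanal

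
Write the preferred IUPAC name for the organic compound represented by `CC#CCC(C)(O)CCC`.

4-methyloct-6-yn-4-ol

The longest carbon chain that includes the –OH group and the multiple bond has 8 carbons, so the parent hydride is octane.
The highest-priority functional group is an alcohol (–OH), so the name ends in -ol.
There is one C≡C triple bond, indicated by the ending -yne.
Choose the numbering such that numbering from this end puts the hydroxyl group at C-4 rather than C-5.
With this numbering: the hydroxyl at C-4; the triple bond between C-6 and C-7; a methyl group at C-4.
Putting it together: 4-methyloct-6-yn-4-ol.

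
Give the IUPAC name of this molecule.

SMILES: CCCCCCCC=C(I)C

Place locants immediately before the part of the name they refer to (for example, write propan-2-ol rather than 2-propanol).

The longest chain bearing the multiple bond is 10 carbons long (decane).
There is one C=C double bond, indicated by the ending -ene.
Choose the numbering such that numbering from this end puts the double bond at C-2 rather than C-8.
With this numbering: the double bond between C-2 and C-3; an iodo group at C-2.
Assembling the pieces gives 2-iododec-2-ene.

2-iododec-2-ene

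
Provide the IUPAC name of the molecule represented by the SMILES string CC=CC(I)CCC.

4-iodohept-2-ene

The longest chain bearing the multiple bond is 7 carbons long (heptane).
There is one C=C double bond, indicated by the ending -ene.
The numbering direction is chosen so that numbering from this end puts the double bond at C-2 rather than C-5.
That gives the double bond between C-2 and C-3; an iodo group at C-4.
The name is 4-iodohept-2-ene.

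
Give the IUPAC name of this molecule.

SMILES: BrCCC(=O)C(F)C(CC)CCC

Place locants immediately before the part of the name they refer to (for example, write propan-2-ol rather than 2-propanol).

Counting along the main chain through the carbonyl gives 8 carbons: the parent is octane.
The highest-priority functional group is a ketone (C=O on an internal carbon), so the name ends in -one.
Number the chain so that numbering from this end puts the carbonyl group at C-3 rather than C-6.
With this numbering: the carbonyl at C-3; a bromo group at C-1; an ethyl group at C-5; a fluoro group at C-4.
Substituent prefixes are cited in alphabetical order (multiplying prefixes like di-/tri- are ignored for ordering).
The name is 1-bromo-5-ethyl-4-fluorooctan-3-one.

1-bromo-5-ethyl-4-fluorooctan-3-one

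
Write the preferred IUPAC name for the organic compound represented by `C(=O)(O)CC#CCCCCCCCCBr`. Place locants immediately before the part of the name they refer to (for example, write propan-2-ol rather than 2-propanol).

12-bromododec-3-ynoic acid

Counting along the main chain through the –COOH group and the multiple bond gives 12 carbons: the parent is dodecane.
The highest-priority functional group is a carboxylic acid (terminal –COOH), so the name ends in -oic acid.
A C≡C triple bond in the chain gives the infix -yne-.
Number the chain so that the carboxylic acid carbon is C-1 by definition.
This places the triple bond between C-3 and C-4; a bromo group at C-12.
Putting it together: 12-bromododec-3-ynoic acid.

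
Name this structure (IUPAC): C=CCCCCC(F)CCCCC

Counting along the main chain through the multiple bond gives 12 carbons: the parent is dodecane.
There is one C=C double bond, indicated by the ending -ene.
Number the chain so that numbering from this end puts the double bond at C-1 rather than C-11.
With this numbering: the double bond between C-1 and C-2; a fluoro group at C-7.
Putting it together: 7-fluorododec-1-ene.

7-fluorododec-1-ene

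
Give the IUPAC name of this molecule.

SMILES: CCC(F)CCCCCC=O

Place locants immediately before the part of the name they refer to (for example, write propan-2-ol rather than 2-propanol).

The longest chain bearing the –CHO group is 9 carbons long (nonane).
An aldehyde (terminal –CHO) is the principal characteristic group, giving the suffix -al.
The numbering direction is chosen so that the aldehyde carbon is C-1 by definition.
With this numbering: a fluoro group at C-7.
Putting it together: 7-fluorononanal.

7-fluorononanal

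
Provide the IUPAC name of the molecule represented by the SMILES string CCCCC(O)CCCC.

The longest chain bearing the –OH group is 9 carbons long (nonane).
An alcohol (–OH) is the principal characteristic group, giving the suffix -ol.
Both numbering directions give the same locant set; either may be used.
With this numbering: the hydroxyl at C-5.
Putting it together: nonan-5-ol.

nonan-5-ol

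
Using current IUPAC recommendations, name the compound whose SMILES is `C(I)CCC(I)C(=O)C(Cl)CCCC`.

Counting along the main chain through the carbonyl gives 10 carbons: the parent is decane.
The highest-priority functional group is a ketone (C=O on an internal carbon), so the name ends in -one.
Number the chain so that numbering from this end puts the carbonyl group at C-5 rather than C-6.
With this numbering: the carbonyl at C-5; a chloro group at C-6; iodo groups at C-1 and C-4.
The substituents are ordered alphabetically, ignoring any di-/tri- multipliers.
The name is 6-chloro-1,4-diiododecan-5-one.

6-chloro-1,4-diiododecan-5-one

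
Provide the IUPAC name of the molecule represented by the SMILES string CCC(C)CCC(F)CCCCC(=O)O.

The longest carbon chain that includes the –COOH group has 11 carbons, so the parent hydride is undecane.
A carboxylic acid (terminal –COOH) is the principal characteristic group, giving the suffix -oic acid.
Choose the numbering such that the carboxylic acid carbon is C-1 by definition.
That gives a fluoro group at C-6; a methyl group at C-9.
Prefixes are listed alphabetically: fluoro, methyl.
Assembling the pieces gives 6-fluoro-9-methylundecanoic acid.

6-fluoro-9-methylundecanoic acid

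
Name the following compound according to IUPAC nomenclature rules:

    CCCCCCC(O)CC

The longest chain bearing the –OH group is 9 carbons long (nonane).
The principal characteristic group is an alcohol (–OH), named with the suffix -ol.
The numbering direction is chosen so that numbering from this end puts the hydroxyl group at C-3 rather than C-7.
This places the hydroxyl at C-3.
Putting it together: nonan-3-ol.

nonan-3-ol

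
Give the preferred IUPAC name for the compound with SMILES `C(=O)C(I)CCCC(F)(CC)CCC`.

6-ethyl-6-fluoro-2-iodononanal

Counting along the main chain through the –CHO group gives 9 carbons: the parent is nonane.
The principal characteristic group is an aldehyde (terminal –CHO), named with the suffix -al.
Number the chain so that the aldehyde carbon is C-1 by definition.
This places an ethyl group at C-6; a fluoro group at C-6; an iodo group at C-2.
The substituents are ordered alphabetically, ignoring any di-/tri- multipliers.
Assembling the pieces gives 6-ethyl-6-fluoro-2-iodononanal.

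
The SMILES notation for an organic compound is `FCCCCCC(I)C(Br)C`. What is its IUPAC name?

7-bromo-1-fluoro-6-iodooctane

The longest continuous carbon chain has 8 atoms, so the parent hydride is octane.
Number the chain so that the substituent locant set {1,6,7} is lower than {2,3,8} at the first point of difference.
That gives a bromo group at C-7; a fluoro group at C-1; an iodo group at C-6.
Prefixes are listed alphabetically: bromo, fluoro, iodo.
Assembling the pieces gives 7-bromo-1-fluoro-6-iodooctane.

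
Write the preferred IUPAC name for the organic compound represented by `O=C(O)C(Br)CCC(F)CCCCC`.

The longest carbon chain that includes the –COOH group has 10 carbons, so the parent hydride is decane.
The highest-priority functional group is a carboxylic acid (terminal –COOH), so the name ends in -oic acid.
The numbering direction is chosen so that the carboxylic acid carbon is C-1 by definition.
That gives a bromo group at C-2; a fluoro group at C-5.
Prefixes are listed alphabetically: bromo, fluoro.
Assembling the pieces gives 2-bromo-5-fluorodecanoic acid.

2-bromo-5-fluorodecanoic acid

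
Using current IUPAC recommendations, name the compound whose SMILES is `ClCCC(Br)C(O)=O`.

The longest chain bearing the –COOH group is 4 carbons long (butane).
The highest-priority functional group is a carboxylic acid (terminal –COOH), so the name ends in -oic acid.
Choose the numbering such that the carboxylic acid carbon is C-1 by definition.
This places a bromo group at C-2; a chloro group at C-4.
Substituent prefixes are cited in alphabetical order (multiplying prefixes like di-/tri- are ignored for ordering).
The name is 2-bromo-4-chlorobutanoic acid.

2-bromo-4-chlorobutanoic acid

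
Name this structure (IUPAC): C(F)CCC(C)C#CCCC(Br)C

The longest carbon chain that includes the multiple bond has 10 carbons, so the parent hydride is decane.
There is one C≡C triple bond, indicated by the ending -yne.
The numbering direction is chosen so that the substituent locant set {1,4,9} is lower than {2,7,10} at the first point of difference.
With this numbering: the triple bond between C-5 and C-6; a bromo group at C-9; a fluoro group at C-1; a methyl group at C-4.
Substituent prefixes are cited in alphabetical order (multiplying prefixes like di-/tri- are ignored for ordering).
Putting it together: 9-bromo-1-fluoro-4-methyldec-5-yne.

9-bromo-1-fluoro-4-methyldec-5-yne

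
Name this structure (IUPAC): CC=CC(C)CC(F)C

The longest chain bearing the multiple bond is 7 carbons long (heptane).
A C=C double bond in the chain gives the infix -ene-.
The numbering direction is chosen so that numbering from this end puts the double bond at C-2 rather than C-5.
This places the double bond between C-2 and C-3; a fluoro group at C-6; a methyl group at C-4.
Substituent prefixes are cited in alphabetical order (multiplying prefixes like di-/tri- are ignored for ordering).
The name is 6-fluoro-4-methylhept-2-ene.

6-fluoro-4-methylhept-2-ene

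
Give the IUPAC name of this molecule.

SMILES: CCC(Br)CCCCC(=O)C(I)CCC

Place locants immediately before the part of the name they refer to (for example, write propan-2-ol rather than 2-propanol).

10-bromo-4-iodododecan-5-one

The longest chain bearing the carbonyl is 12 carbons long (dodecane).
The highest-priority functional group is a ketone (C=O on an internal carbon), so the name ends in -one.
Number the chain so that numbering from this end puts the carbonyl group at C-5 rather than C-8.
This places the carbonyl at C-5; a bromo group at C-10; an iodo group at C-4.
Prefixes are listed alphabetically: bromo, iodo.
Assembling the pieces gives 10-bromo-4-iodododecan-5-one.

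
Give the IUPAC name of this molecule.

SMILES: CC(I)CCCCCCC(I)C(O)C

The longest chain bearing the –OH group is 11 carbons long (undecane).
The principal characteristic group is an alcohol (–OH), named with the suffix -ol.
Choose the numbering such that numbering from this end puts the hydroxyl group at C-2 rather than C-10.
This places the hydroxyl at C-2; iodo groups at C-3 and C-10.
Putting it together: 3,10-diiodoundecan-2-ol.

3,10-diiodoundecan-2-ol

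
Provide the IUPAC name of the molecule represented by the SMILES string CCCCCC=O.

Counting along the main chain through the –CHO group gives 6 carbons: the parent is hexane.
An aldehyde (terminal –CHO) is the principal characteristic group, giving the suffix -al.
The numbering direction is chosen so that the aldehyde carbon is C-1 by definition.
The name is hexanal.

hexanal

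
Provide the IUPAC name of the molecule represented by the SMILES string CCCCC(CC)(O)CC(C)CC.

The longest chain bearing the –OH group is 9 carbons long (nonane).
The highest-priority functional group is an alcohol (–OH), so the name ends in -ol.
The numbering direction is chosen so that the substituent locant set {3,5} is lower than {5,7} at the first point of difference.
With this numbering: the hydroxyl at C-5; an ethyl group at C-5; a methyl group at C-3.
The substituents are ordered alphabetically, ignoring any di-/tri- multipliers.
Assembling the pieces gives 5-ethyl-3-methylnonan-5-ol.

5-ethyl-3-methylnonan-5-ol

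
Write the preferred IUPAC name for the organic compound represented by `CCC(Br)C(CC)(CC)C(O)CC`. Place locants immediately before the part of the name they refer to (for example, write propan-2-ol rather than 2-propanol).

5-bromo-4,4-diethylheptan-3-ol

The longest carbon chain that includes the –OH group has 7 carbons, so the parent hydride is heptane.
The principal characteristic group is an alcohol (–OH), named with the suffix -ol.
The numbering direction is chosen so that numbering from this end puts the hydroxyl group at C-3 rather than C-5.
This places the hydroxyl at C-3; a bromo group at C-5; two ethyl groups at C-4.
Substituent prefixes are cited in alphabetical order (multiplying prefixes like di-/tri- are ignored for ordering).
Assembling the pieces gives 5-bromo-4,4-diethylheptan-3-ol.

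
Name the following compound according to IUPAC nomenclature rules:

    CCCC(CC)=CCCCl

1-chloro-4-ethylhept-3-ene

The longest chain bearing the multiple bond is 7 carbons long (heptane).
The chain contains a C=C double bond, so the unsaturation ending is -ene.
Number the chain so that numbering from this end puts the double bond at C-3 rather than C-4.
With this numbering: the double bond between C-3 and C-4; a chloro group at C-1; an ethyl group at C-4.
Substituent prefixes are cited in alphabetical order (multiplying prefixes like di-/tri- are ignored for ordering).
Assembling the pieces gives 1-chloro-4-ethylhept-3-ene.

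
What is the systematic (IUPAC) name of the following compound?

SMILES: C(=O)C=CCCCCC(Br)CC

8-bromodec-2-enal

The longest carbon chain that includes the –CHO group and the multiple bond has 10 carbons, so the parent hydride is decane.
The principal characteristic group is an aldehyde (terminal –CHO), named with the suffix -al.
A C=C double bond in the chain gives the infix -ene-.
Number the chain so that the aldehyde carbon is C-1 by definition.
This places the double bond between C-2 and C-3; a bromo group at C-8.
Putting it together: 8-bromodec-2-enal.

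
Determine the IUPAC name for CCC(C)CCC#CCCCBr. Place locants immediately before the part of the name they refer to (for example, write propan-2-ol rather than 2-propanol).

The longest carbon chain that includes the multiple bond has 10 carbons, so the parent hydride is decane.
There is one C≡C triple bond, indicated by the ending -yne.
Choose the numbering such that numbering from this end puts the triple bond at C-4 rather than C-6.
That gives the triple bond between C-4 and C-5; a bromo group at C-1; a methyl group at C-8.
Prefixes are listed alphabetically: bromo, methyl.
Assembling the pieces gives 1-bromo-8-methyldec-4-yne.

1-bromo-8-methyldec-4-yne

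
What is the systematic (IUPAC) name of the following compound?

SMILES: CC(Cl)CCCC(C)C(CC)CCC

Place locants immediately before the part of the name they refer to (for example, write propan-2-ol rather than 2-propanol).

2-chloro-7-ethyl-6-methyldecane

The longest carbon chain is 10 atoms: the parent is decane.
Choose the numbering such that the substituent locant set {2,6,7} is lower than {4,5,9} at the first point of difference.
With this numbering: a chloro group at C-2; an ethyl group at C-7; a methyl group at C-6.
The substituents are ordered alphabetically, ignoring any di-/tri- multipliers.
Putting it together: 2-chloro-7-ethyl-6-methyldecane.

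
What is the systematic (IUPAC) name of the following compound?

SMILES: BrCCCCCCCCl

The parent chain contains 7 carbons (heptane).
The numbering direction is chosen so that the locant sets are identical either way, so the alphabetically earlier bromo substituent takes the lower locant (1 rather than 7).
With this numbering: a bromo group at C-1; a chloro group at C-7.
The substituents are ordered alphabetically, ignoring any di-/tri- multipliers.
The name is 1-bromo-7-chloroheptane.

1-bromo-7-chloroheptane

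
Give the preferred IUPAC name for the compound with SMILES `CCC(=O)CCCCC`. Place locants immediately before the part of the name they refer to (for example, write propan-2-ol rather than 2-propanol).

The longest carbon chain that includes the carbonyl has 8 carbons, so the parent hydride is octane.
A ketone (C=O on an internal carbon) is the principal characteristic group, giving the suffix -one.
The numbering direction is chosen so that numbering from this end puts the carbonyl group at C-3 rather than C-6.
This places the carbonyl at C-3.
The name is octan-3-one.

octan-3-one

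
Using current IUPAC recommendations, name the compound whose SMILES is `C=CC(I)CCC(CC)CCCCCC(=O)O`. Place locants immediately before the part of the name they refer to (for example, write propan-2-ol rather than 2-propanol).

The longest chain bearing the –COOH group and the multiple bond is 12 carbons long (dodecane).
The highest-priority functional group is a carboxylic acid (terminal –COOH), so the name ends in -oic acid.
There is one C=C double bond, indicated by the ending -ene.
Choose the numbering such that the carboxylic acid carbon is C-1 by definition.
This places the double bond between C-11 and C-12; an ethyl group at C-7; an iodo group at C-10.
Substituent prefixes are cited in alphabetical order (multiplying prefixes like di-/tri- are ignored for ordering).
Putting it together: 7-ethyl-10-iodododec-11-enoic acid.

7-ethyl-10-iodododec-11-enoic acid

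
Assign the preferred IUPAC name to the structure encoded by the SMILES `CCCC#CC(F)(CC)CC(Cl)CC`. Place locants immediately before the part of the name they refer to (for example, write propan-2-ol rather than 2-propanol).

The longest carbon chain that includes the multiple bond has 10 carbons, so the parent hydride is decane.
A C≡C triple bond in the chain gives the infix -yne-.
Choose the numbering such that numbering from this end puts the triple bond at C-4 rather than C-6.
This places the triple bond between C-4 and C-5; a chloro group at C-8; an ethyl group at C-6; a fluoro group at C-6.
The substituents are ordered alphabetically, ignoring any di-/tri- multipliers.
The name is 8-chloro-6-ethyl-6-fluorodec-4-yne.

8-chloro-6-ethyl-6-fluorodec-4-yne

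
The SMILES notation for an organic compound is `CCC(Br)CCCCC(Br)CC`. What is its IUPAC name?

The longest continuous carbon chain has 10 atoms, so the parent hydride is decane.
Both numbering directions give the same locant set; either may be used.
With this numbering: bromo groups at C-3 and C-8.
The name is 3,8-dibromodecane.

3,8-dibromodecane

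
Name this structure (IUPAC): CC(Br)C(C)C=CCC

Counting along the main chain through the multiple bond gives 7 carbons: the parent is heptane.
The chain contains a C=C double bond, so the unsaturation ending is -ene.
Choose the numbering such that numbering from this end puts the double bond at C-3 rather than C-4.
That gives the double bond between C-3 and C-4; a bromo group at C-6; a methyl group at C-5.
Substituent prefixes are cited in alphabetical order (multiplying prefixes like di-/tri- are ignored for ordering).
Assembling the pieces gives 6-bromo-5-methylhept-3-ene.

6-bromo-5-methylhept-3-ene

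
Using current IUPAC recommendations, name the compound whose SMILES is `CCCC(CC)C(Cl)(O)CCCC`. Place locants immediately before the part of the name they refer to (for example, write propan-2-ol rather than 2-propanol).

The longest chain bearing the –OH group is 9 carbons long (nonane).
An alcohol (–OH) is the principal characteristic group, giving the suffix -ol.
Choose the numbering such that the substituent locant set {4,5} is lower than {5,6} at the first point of difference.
That gives the hydroxyl at C-5; a chloro group at C-5; an ethyl group at C-4.
Substituent prefixes are cited in alphabetical order (multiplying prefixes like di-/tri- are ignored for ordering).
Assembling the pieces gives 5-chloro-4-ethylnonan-5-ol.

5-chloro-4-ethylnonan-5-ol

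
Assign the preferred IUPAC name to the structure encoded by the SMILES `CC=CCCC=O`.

The longest carbon chain that includes the –CHO group and the multiple bond has 6 carbons, so the parent hydride is hexane.
The principal characteristic group is an aldehyde (terminal –CHO), named with the suffix -al.
A C=C double bond in the chain gives the infix -ene-.
Number the chain so that the aldehyde carbon is C-1 by definition.
That gives the double bond between C-4 and C-5.
Assembling the pieces gives hex-4-enal.

hex-4-enal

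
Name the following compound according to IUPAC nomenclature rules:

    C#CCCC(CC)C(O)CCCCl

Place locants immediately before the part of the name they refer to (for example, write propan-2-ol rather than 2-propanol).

Counting along the main chain through the –OH group and the multiple bond gives 9 carbons: the parent is nonane.
An alcohol (–OH) is the principal characteristic group, giving the suffix -ol.
A C≡C triple bond in the chain gives the infix -yne-.
Choose the numbering such that numbering from this end puts the hydroxyl group at C-4 rather than C-6.
That gives the hydroxyl at C-4; the triple bond between C-8 and C-9; a chloro group at C-1; an ethyl group at C-5.
Substituent prefixes are cited in alphabetical order (multiplying prefixes like di-/tri- are ignored for ordering).
Assembling the pieces gives 1-chloro-5-ethylnon-8-yn-4-ol.

1-chloro-5-ethylnon-8-yn-4-ol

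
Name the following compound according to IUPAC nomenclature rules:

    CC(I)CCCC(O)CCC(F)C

2-fluoro-9-iododecan-5-ol

The longest carbon chain that includes the –OH group has 10 carbons, so the parent hydride is decane.
The principal characteristic group is an alcohol (–OH), named with the suffix -ol.
Choose the numbering such that numbering from this end puts the hydroxyl group at C-5 rather than C-6.
With this numbering: the hydroxyl at C-5; a fluoro group at C-2; an iodo group at C-9.
Prefixes are listed alphabetically: fluoro, iodo.
The name is 2-fluoro-9-iododecan-5-ol.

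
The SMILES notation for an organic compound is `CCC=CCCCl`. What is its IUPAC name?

1-chlorohex-3-ene

Counting along the main chain through the multiple bond gives 6 carbons: the parent is hexane.
There is one C=C double bond, indicated by the ending -ene.
Number the chain so that the substituent locant set {1} is lower than {6} at the first point of difference.
With this numbering: the double bond between C-3 and C-4; a chloro group at C-1.
Assembling the pieces gives 1-chlorohex-3-ene.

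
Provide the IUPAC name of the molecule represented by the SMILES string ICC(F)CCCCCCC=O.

8-fluoro-9-iodononanal

The longest chain bearing the –CHO group is 9 carbons long (nonane).
The highest-priority functional group is an aldehyde (terminal –CHO), so the name ends in -al.
Number the chain so that the aldehyde carbon is C-1 by definition.
That gives a fluoro group at C-8; an iodo group at C-9.
The substituents are ordered alphabetically, ignoring any di-/tri- multipliers.
The name is 8-fluoro-9-iodononanal.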